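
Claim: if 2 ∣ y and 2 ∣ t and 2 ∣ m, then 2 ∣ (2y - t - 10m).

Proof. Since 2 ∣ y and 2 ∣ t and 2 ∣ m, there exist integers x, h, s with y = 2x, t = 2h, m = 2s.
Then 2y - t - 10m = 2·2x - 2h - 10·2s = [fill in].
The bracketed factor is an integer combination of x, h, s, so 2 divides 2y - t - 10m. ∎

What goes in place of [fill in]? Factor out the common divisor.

Each term has a factor of 2: 2·2x - 2h - 10·2s = 2·(-h - 10s + 2x).
Since -h - 10s + 2x is an integer, 2 ∣ (2y - t - 10m).

2(-h - 10s + 2x)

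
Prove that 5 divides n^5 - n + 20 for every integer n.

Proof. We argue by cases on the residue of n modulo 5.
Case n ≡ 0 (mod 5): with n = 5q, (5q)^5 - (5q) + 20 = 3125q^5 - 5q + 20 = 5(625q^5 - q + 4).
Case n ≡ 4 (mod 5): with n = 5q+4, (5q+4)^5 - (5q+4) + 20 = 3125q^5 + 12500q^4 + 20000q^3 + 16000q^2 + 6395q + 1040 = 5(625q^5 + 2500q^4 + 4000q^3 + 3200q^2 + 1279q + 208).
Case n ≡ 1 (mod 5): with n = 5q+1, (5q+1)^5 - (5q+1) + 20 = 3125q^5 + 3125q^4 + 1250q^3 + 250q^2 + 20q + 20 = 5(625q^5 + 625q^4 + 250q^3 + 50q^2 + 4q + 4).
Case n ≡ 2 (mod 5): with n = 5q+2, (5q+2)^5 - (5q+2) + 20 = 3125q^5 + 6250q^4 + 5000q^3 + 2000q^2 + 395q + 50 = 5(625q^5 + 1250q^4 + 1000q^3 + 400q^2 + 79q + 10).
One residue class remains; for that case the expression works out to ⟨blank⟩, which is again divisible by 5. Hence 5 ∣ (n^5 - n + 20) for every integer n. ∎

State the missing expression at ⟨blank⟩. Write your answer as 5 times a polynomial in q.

The residues treated are {0, 4, 1, 2}, so the missing case is n ≡ 3 (mod 5); write n = 5q+3.
Then (5q+3)^5 - (5q+3) + 20 = 3125q^5 + 9375q^4 + 11250q^3 + 6750q^2 + 2020q + 260 = 5(625q^5 + 1875q^4 + 2250q^3 + 1350q^2 + 404q + 52).

5(625q^5 + 1875q^4 + 2250q^3 + 1350q^2 + 404q + 52)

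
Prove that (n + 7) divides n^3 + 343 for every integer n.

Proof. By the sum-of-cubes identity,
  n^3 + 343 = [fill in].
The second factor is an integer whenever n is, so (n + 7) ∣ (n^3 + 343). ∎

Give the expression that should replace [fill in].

(n + 7)(n^2 - 7n + 49)

a^3 + b^3 = (a + b)(a^2 - ab + b^2). With a = n, b = 7:
n^3 + 343 = (n + 7)(n^2 - 7n + 49).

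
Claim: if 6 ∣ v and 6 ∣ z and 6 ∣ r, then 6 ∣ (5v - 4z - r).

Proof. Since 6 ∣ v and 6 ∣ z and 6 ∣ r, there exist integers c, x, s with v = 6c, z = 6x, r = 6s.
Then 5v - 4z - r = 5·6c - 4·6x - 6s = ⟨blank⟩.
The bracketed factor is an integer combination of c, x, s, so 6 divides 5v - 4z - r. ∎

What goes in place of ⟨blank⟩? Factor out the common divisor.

Each term has a factor of 6: 5·6c - 4·6x - 6s = 6·(5c - s - 4x).
Since 5c - s - 4x is an integer, 6 ∣ (5v - 4z - r).

6(5c - s - 4x)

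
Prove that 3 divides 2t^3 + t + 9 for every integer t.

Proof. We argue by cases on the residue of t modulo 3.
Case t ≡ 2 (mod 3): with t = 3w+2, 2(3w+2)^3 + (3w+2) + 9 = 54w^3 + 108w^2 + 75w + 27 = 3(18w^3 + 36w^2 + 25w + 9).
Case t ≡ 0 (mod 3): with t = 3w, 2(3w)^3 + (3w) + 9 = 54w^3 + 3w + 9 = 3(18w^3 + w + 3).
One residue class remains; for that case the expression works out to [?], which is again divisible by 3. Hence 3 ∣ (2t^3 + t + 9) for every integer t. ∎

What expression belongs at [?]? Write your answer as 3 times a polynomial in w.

Only t ≡ 1 (mod 3) is unaccounted for. Put t = 3w+1:
2(3w+1)^3 + (3w+1) + 9 expands to 54w^3 + 54w^2 + 21w + 12,
and factoring out 3 leaves 3(18w^3 + 18w^2 + 7w + 4).

3(18w^3 + 18w^2 + 7w + 4)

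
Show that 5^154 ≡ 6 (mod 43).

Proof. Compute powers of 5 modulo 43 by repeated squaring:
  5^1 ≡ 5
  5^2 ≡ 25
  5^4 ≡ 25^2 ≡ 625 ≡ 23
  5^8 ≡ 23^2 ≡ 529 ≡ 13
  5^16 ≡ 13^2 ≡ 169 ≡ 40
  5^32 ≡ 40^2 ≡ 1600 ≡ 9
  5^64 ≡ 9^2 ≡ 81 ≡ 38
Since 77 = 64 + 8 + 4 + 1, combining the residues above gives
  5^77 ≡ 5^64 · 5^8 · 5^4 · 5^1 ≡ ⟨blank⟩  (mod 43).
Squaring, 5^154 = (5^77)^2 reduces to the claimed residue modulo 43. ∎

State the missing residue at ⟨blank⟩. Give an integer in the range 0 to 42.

7

5^64 · 5^8 · 5^4 · 5^1 ≡ 38 · 13 · 23 · 5 = 56810.
56810 mod 43 = 7, so 5^77 ≡ 7 (mod 43).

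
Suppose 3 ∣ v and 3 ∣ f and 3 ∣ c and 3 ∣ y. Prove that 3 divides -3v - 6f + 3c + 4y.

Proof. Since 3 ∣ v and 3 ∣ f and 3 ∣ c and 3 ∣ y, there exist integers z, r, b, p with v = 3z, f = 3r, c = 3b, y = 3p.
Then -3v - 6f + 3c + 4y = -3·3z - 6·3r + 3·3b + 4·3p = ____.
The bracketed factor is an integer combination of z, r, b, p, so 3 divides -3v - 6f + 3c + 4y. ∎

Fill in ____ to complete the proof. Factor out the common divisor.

3(3b + 4p - 6r - 3z)

Each term has a factor of 3: -3·3z - 6·3r + 3·3b + 4·3p = 3·(3b + 4p - 6r - 3z).
Since 3b + 4p - 6r - 3z is an integer, 3 ∣ (-3v - 6f + 3c + 4y).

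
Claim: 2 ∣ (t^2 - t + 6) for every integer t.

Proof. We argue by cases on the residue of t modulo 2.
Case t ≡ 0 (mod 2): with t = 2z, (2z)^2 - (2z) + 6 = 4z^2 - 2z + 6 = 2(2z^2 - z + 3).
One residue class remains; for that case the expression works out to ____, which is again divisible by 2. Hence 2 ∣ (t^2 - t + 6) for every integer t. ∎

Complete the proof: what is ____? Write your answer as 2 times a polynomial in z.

The residues treated are {0}, so the missing case is t ≡ 1 (mod 2); write t = 2z+1.
Then (2z+1)^2 - (2z+1) + 6 = 4z^2 + 2z + 6 = 2(2z^2 + z + 3).

2(2z^2 + z + 3)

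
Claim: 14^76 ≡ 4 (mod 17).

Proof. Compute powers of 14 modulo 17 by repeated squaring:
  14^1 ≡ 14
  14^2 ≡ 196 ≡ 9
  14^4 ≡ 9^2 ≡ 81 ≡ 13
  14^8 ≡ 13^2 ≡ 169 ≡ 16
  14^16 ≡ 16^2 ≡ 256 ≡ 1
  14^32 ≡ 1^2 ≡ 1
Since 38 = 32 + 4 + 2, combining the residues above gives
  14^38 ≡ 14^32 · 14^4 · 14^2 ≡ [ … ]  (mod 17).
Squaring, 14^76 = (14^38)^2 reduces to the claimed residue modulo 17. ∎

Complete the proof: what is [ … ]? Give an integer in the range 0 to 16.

15

14^32 · 14^4 · 14^2 ≡ 1 · 13 · 9 = 117.
117 mod 17 = 15, so 14^38 ≡ 15 (mod 17).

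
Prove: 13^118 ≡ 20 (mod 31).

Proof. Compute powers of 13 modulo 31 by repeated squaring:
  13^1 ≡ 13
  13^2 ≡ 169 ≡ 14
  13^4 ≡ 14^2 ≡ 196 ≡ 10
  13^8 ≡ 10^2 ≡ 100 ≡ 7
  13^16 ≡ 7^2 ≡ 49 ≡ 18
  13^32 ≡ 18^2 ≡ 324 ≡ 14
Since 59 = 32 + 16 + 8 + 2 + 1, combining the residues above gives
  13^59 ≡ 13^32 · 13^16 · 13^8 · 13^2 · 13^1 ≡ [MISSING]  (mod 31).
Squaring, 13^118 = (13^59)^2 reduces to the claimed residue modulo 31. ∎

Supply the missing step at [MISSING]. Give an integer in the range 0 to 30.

Multiply the listed residues: 14 · 18 · 7 · 14 · 13 = 252 → 1764 → 24696 → 321048.
Reducing modulo 31: 321048 = 10356·31 + 12, so 13^59 ≡ 12.

12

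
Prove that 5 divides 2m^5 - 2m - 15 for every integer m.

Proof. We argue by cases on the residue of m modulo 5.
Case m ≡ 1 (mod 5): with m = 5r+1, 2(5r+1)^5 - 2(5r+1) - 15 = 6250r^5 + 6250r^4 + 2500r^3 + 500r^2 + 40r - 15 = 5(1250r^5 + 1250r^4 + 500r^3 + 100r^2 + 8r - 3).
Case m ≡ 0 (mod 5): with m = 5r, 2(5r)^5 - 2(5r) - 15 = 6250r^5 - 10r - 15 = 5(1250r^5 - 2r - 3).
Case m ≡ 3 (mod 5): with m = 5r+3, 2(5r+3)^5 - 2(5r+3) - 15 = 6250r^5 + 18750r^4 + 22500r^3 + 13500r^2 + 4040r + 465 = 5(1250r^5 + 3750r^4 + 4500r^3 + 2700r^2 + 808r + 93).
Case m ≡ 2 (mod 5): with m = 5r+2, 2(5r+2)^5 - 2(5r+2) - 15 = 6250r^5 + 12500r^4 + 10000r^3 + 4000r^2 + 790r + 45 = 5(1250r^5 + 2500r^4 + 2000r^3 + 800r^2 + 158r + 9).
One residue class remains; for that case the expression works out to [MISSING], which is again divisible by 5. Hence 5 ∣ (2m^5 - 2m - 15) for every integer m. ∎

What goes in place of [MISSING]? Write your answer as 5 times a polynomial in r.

5(1250r^5 + 5000r^4 + 8000r^3 + 6400r^2 + 2558r + 405)

The residues treated are {1, 0, 3, 2}, so the missing case is m ≡ 4 (mod 5); write m = 5r+4.
Then 2(5r+4)^5 - 2(5r+4) - 15 = 6250r^5 + 25000r^4 + 40000r^3 + 32000r^2 + 12790r + 2025 = 5(1250r^5 + 5000r^4 + 8000r^3 + 6400r^2 + 2558r + 405).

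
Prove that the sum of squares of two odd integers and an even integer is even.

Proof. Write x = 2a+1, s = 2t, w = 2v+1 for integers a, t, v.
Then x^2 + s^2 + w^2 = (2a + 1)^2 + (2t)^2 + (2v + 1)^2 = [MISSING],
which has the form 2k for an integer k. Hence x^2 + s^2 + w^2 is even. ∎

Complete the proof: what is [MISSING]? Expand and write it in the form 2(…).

(2a + 1)^2 + (2t)^2 + (2v + 1)^2 = 4a^2 + 4a + 4t^2 + 4v^2 + 4v + 2
= 2(2a^2 + 2a + 2t^2 + 2v^2 + 2v + 1).
Since 2a^2 + 2a + 2t^2 + 2v^2 + 2v + 1 is an integer, the sum of squares is of the form 2k for an integer k.

2(2a^2 + 2a + 2t^2 + 2v^2 + 2v + 1)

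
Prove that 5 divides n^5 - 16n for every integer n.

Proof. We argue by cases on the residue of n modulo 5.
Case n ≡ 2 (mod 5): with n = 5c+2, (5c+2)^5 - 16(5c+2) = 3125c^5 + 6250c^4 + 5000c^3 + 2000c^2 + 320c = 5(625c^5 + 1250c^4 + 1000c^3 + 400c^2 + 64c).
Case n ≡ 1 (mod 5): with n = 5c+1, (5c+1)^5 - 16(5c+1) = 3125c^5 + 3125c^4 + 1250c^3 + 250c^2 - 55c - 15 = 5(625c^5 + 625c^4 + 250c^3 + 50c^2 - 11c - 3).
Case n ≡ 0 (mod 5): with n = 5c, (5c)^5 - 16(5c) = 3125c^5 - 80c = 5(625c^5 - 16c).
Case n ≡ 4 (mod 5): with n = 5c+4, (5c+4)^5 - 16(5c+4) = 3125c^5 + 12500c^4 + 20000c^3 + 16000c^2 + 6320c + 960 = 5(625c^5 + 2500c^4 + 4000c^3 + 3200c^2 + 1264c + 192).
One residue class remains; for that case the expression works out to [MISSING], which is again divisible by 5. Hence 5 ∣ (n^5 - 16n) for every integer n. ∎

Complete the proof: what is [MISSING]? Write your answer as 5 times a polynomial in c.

The residues treated are {2, 1, 0, 4}, so the missing case is n ≡ 3 (mod 5); write n = 5c+3.
Then (5c+3)^5 - 16(5c+3) = 3125c^5 + 9375c^4 + 11250c^3 + 6750c^2 + 1945c + 195 = 5(625c^5 + 1875c^4 + 2250c^3 + 1350c^2 + 389c + 39).

5(625c^5 + 1875c^4 + 2250c^3 + 1350c^2 + 389c + 39)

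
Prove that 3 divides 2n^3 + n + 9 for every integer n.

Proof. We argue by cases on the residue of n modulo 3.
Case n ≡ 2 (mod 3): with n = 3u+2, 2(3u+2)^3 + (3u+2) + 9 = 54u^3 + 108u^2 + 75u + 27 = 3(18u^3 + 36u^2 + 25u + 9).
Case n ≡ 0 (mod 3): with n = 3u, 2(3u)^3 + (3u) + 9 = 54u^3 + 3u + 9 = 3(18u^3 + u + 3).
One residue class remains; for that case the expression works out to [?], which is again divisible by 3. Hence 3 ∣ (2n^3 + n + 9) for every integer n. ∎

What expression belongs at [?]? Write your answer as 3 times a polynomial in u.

The residues treated are {2, 0}, so the missing case is n ≡ 1 (mod 3); write n = 3u+1.
Then 2(3u+1)^3 + (3u+1) + 9 = 54u^3 + 54u^2 + 21u + 12 = 3(18u^3 + 18u^2 + 7u + 4).

3(18u^3 + 18u^2 + 7u + 4)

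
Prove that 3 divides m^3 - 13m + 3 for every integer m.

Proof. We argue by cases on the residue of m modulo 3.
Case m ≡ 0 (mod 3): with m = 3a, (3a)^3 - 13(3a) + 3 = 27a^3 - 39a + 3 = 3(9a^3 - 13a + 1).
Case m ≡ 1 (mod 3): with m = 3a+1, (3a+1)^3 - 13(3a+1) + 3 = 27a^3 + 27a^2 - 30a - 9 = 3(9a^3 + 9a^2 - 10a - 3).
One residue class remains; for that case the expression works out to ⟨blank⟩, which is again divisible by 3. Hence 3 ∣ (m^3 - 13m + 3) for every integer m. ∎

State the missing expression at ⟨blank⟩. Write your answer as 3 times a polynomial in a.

Only m ≡ 2 (mod 3) is unaccounted for. Put m = 3a+2:
(3a+2)^3 - 13(3a+2) + 3 expands to 27a^3 + 54a^2 - 3a - 15,
and factoring out 3 leaves 3(9a^3 + 18a^2 - a - 5).

3(9a^3 + 18a^2 - a - 5)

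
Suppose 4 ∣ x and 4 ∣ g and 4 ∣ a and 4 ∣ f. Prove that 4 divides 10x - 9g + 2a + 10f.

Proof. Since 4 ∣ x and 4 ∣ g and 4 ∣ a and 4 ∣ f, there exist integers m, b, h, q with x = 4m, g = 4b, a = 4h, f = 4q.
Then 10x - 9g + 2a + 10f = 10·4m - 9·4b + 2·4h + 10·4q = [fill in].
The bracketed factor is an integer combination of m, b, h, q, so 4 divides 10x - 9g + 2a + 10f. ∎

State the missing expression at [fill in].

Each term has a factor of 4: 10·4m - 9·4b + 2·4h + 10·4q = 4·(-9b + 2h + 10m + 10q).
Since -9b + 2h + 10m + 10q is an integer, 4 ∣ (10x - 9g + 2a + 10f).

4(-9b + 2h + 10m + 10q)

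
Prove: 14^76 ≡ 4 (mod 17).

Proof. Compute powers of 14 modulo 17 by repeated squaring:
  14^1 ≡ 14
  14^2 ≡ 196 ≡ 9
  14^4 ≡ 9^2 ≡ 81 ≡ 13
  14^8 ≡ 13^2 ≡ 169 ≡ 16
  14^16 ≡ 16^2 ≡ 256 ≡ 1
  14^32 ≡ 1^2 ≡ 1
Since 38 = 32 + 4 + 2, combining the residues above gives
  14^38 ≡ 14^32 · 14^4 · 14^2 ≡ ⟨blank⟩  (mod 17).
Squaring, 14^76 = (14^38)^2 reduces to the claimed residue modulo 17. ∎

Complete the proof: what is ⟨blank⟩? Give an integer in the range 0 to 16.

15

14^32 · 14^4 · 14^2 ≡ 1 · 13 · 9 = 117.
117 mod 17 = 15, so 14^38 ≡ 15 (mod 17).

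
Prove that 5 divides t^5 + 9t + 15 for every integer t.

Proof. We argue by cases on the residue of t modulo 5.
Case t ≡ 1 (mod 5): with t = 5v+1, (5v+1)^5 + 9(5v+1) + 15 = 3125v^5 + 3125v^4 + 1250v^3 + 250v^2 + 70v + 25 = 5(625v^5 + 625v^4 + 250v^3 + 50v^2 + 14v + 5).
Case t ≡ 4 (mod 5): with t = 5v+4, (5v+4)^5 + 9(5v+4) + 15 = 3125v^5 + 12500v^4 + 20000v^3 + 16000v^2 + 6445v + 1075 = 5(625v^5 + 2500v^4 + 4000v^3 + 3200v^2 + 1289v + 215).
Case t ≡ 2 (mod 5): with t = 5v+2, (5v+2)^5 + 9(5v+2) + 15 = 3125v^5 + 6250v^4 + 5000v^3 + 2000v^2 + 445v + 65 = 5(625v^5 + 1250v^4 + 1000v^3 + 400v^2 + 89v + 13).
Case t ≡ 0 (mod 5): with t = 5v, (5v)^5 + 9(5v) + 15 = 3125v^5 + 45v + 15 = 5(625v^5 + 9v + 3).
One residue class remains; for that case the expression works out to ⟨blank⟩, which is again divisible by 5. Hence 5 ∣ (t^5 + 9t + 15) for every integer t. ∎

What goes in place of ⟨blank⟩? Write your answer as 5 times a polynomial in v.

The residues treated are {1, 4, 2, 0}, so the missing case is t ≡ 3 (mod 5); write t = 5v+3.
Then (5v+3)^5 + 9(5v+3) + 15 = 3125v^5 + 9375v^4 + 11250v^3 + 6750v^2 + 2070v + 285 = 5(625v^5 + 1875v^4 + 2250v^3 + 1350v^2 + 414v + 57).

5(625v^5 + 1875v^4 + 2250v^3 + 1350v^2 + 414v + 57)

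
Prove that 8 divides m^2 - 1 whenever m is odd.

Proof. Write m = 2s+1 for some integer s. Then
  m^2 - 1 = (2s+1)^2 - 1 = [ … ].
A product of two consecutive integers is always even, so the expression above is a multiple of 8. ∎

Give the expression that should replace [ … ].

4s(s + 1)

(2s+1)^2 - 1 = 4s^2 + 4s + 1 - 1 = 4s^2 + 4s = 4s(s+1).
Since s and s+1 are consecutive, s(s+1) is even, and 4·(even) is a multiple of 8.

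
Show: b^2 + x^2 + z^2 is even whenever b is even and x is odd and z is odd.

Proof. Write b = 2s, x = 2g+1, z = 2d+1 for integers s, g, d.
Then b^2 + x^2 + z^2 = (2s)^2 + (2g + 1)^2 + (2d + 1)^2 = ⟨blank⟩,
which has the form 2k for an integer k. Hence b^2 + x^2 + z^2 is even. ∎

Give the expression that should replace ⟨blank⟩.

2(2d^2 + 2d + 2g^2 + 2g + 2s^2 + 1)

Expanding: (2s)^2 + (2g + 1)^2 + (2d + 1)^2 = 4d^2 + 4d + 4g^2 + 4g + 4s^2 + 2.
Every term is even; pulling out the factor of 2 gives 2(2d^2 + 2d + 2g^2 + 2g + 2s^2 + 1).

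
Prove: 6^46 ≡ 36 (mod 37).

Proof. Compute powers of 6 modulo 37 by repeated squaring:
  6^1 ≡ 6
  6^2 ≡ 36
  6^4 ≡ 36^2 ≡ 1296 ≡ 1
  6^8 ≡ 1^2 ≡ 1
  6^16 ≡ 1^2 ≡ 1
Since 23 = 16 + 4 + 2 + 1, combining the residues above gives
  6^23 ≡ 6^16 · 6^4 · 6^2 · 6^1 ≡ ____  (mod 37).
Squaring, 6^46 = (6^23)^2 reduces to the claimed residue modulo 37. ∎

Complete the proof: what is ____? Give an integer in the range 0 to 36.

31

Multiply the listed residues: 1 · 1 · 36 · 6 = 1 → 36 → 216.
Reducing modulo 37: 216 = 5·37 + 31, so 6^23 ≡ 31.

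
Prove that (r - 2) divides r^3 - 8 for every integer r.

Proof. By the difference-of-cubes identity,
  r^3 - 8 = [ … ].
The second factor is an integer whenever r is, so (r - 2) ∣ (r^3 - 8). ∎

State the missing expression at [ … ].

a^3 - b^3 = (a - b)(a^2 + ab + b^2). With a = r, b = 2:
r^3 - 8 = (r - 2)(r^2 + 2r + 4).

(r - 2)(r^2 + 2r + 4)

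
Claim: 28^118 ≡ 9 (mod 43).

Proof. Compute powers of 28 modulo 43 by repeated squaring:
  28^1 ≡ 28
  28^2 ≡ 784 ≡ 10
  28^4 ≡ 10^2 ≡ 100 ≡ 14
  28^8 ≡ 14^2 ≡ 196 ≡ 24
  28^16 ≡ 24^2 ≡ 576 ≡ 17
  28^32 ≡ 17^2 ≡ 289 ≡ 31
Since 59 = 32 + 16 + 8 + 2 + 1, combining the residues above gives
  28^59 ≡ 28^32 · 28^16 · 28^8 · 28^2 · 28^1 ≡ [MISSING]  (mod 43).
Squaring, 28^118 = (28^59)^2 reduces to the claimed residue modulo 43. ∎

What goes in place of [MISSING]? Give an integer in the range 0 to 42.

3

28^32 · 28^16 · 28^8 · 28^2 · 28^1 ≡ 31 · 17 · 24 · 10 · 28 = 3541440.
3541440 mod 43 = 3, so 28^59 ≡ 3 (mod 43).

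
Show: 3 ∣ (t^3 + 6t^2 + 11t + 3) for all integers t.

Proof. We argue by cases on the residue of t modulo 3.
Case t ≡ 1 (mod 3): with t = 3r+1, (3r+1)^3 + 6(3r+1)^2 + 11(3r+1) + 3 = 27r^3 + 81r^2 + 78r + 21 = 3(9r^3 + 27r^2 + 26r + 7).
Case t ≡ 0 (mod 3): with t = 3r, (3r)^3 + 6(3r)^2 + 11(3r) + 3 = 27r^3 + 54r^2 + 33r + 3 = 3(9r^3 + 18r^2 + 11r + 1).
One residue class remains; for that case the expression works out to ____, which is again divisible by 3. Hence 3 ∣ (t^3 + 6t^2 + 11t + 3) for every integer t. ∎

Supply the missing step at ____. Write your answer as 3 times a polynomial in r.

Only t ≡ 2 (mod 3) is unaccounted for. Put t = 3r+2:
(3r+2)^3 + 6(3r+2)^2 + 11(3r+2) + 3 expands to 27r^3 + 108r^2 + 141r + 57,
and factoring out 3 leaves 3(9r^3 + 36r^2 + 47r + 19).

3(9r^3 + 36r^2 + 47r + 19)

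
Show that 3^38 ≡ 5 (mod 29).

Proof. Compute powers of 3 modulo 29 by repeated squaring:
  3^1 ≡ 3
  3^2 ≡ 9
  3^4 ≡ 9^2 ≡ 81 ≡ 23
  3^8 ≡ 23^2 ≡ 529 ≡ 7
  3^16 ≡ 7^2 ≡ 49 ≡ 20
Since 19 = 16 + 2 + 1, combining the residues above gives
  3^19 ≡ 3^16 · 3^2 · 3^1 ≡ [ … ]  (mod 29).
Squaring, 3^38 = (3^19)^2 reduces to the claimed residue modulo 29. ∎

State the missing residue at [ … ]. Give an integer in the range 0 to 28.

18

3^16 · 3^2 · 3^1 ≡ 20 · 9 · 3 = 540.
540 mod 29 = 18, so 3^19 ≡ 18 (mod 29).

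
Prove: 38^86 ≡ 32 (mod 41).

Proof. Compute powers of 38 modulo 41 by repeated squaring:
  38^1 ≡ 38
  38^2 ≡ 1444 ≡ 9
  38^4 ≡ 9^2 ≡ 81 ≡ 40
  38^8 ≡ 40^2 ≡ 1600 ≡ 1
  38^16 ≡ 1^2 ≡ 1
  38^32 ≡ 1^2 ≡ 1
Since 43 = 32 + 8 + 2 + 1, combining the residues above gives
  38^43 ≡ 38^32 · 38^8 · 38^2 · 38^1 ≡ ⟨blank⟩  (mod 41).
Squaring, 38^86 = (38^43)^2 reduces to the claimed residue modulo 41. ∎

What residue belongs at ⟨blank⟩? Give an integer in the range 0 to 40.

14

38^32 · 38^8 · 38^2 · 38^1 ≡ 1 · 1 · 9 · 38 = 342.
342 mod 41 = 14, so 38^43 ≡ 14 (mod 41).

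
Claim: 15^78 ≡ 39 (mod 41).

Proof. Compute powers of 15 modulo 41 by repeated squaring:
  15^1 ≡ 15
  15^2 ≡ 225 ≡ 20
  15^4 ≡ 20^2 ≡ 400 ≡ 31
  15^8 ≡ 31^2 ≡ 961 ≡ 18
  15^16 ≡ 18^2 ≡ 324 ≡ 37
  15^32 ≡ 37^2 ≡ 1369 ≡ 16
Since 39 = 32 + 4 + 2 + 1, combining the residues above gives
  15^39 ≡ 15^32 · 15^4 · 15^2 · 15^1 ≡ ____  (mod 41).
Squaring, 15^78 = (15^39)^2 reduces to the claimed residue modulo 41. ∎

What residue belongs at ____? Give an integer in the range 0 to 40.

11

Multiply the listed residues: 16 · 31 · 20 · 15 = 496 → 9920 → 148800.
Reducing modulo 41: 148800 = 3629·41 + 11, so 15^39 ≡ 11.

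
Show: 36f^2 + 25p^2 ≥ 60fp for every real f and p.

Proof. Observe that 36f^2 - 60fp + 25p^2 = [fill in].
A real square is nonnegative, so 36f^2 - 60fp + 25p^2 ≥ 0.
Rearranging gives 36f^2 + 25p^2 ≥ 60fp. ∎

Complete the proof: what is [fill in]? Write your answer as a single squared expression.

36f^2 - 60fp + 25p^2 is a perfect-square trinomial: the outer terms are (6f)^2 and (5p)^2, and the cross term is -2·6f·5p.
So 36f^2 - 60fp + 25p^2 = (6f - 5p)^2 ≥ 0.

(6f - 5p)^2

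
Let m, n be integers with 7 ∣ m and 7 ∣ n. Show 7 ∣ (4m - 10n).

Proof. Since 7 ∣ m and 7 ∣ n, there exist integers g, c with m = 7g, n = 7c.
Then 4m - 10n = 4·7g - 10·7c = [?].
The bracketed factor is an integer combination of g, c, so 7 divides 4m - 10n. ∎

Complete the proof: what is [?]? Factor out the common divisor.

Each term has a factor of 7: 4·7g - 10·7c = 7·(-10c + 4g).
Since -10c + 4g is an integer, 7 ∣ (4m - 10n).

7(-10c + 4g)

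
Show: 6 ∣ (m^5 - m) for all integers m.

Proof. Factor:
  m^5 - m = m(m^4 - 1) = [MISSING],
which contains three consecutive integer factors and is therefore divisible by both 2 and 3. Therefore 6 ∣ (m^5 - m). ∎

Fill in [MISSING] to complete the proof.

m^4 - 1 = (m^2 - 1)(m^2 + 1), and m^2 - 1 = (m-1)(m+1).
So m(m^4 - 1) = (m - 1)m(m + 1)(m^2 + 1).

(m - 1)m(m + 1)(m^2 + 1)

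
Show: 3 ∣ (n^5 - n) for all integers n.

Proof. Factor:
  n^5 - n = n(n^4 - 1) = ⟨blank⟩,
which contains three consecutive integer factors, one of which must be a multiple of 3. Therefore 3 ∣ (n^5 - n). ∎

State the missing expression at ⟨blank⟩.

n^4 - 1 = (n^2 - 1)(n^2 + 1), and n^2 - 1 = (n-1)(n+1).
So n(n^4 - 1) = (n - 1)n(n + 1)(n^2 + 1).

(n - 1)n(n + 1)(n^2 + 1)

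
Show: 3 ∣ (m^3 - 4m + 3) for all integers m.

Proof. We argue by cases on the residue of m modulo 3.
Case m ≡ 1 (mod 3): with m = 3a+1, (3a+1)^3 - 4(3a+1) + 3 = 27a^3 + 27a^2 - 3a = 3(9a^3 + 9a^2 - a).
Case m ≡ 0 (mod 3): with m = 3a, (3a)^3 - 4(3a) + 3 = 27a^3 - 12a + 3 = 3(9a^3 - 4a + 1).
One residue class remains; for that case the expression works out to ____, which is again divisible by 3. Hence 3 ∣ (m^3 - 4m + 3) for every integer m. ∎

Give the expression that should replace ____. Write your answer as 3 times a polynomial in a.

The residues treated are {1, 0}, so the missing case is m ≡ 2 (mod 3); write m = 3a+2.
Then (3a+2)^3 - 4(3a+2) + 3 = 27a^3 + 54a^2 + 24a + 3 = 3(9a^3 + 18a^2 + 8a + 1).

3(9a^3 + 18a^2 + 8a + 1)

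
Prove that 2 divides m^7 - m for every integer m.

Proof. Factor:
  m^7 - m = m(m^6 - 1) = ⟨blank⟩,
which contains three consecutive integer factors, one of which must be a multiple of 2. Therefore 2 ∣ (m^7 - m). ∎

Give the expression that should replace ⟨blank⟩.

m^6 - 1 = (m^2 - 1)(m^4 + m^2 + 1), and m^2 - 1 = (m-1)(m+1).
So m(m^6 - 1) = (m - 1)m(m + 1)(m^4 + m^2 + 1).

(m - 1)m(m + 1)(m^4 + m^2 + 1)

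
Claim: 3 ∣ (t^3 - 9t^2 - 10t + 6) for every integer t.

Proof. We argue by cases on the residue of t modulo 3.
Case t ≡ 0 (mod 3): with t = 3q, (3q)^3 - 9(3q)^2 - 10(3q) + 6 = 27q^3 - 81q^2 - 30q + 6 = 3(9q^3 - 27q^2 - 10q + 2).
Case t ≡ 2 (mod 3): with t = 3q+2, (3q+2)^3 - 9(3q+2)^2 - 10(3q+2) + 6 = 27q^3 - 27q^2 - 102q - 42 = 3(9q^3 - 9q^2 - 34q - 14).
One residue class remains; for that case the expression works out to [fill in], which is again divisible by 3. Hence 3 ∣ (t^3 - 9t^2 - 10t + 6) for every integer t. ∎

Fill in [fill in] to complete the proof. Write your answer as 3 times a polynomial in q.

The residues treated are {0, 2}, so the missing case is t ≡ 1 (mod 3); write t = 3q+1.
Then (3q+1)^3 - 9(3q+1)^2 - 10(3q+1) + 6 = 27q^3 - 54q^2 - 75q - 12 = 3(9q^3 - 18q^2 - 25q - 4).

3(9q^3 - 18q^2 - 25q - 4)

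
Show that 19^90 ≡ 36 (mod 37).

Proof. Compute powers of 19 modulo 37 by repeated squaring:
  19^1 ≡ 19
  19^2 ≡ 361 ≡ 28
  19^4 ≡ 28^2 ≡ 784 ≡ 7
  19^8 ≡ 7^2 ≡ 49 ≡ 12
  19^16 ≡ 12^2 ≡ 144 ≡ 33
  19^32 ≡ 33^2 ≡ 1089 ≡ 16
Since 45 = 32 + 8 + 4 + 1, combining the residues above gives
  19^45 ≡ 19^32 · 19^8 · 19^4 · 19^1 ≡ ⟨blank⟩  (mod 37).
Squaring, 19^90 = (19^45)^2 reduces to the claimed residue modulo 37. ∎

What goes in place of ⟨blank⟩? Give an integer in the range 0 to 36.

6

Multiply the listed residues: 16 · 12 · 7 · 19 = 192 → 1344 → 25536.
Reducing modulo 37: 25536 = 690·37 + 6, so 19^45 ≡ 6.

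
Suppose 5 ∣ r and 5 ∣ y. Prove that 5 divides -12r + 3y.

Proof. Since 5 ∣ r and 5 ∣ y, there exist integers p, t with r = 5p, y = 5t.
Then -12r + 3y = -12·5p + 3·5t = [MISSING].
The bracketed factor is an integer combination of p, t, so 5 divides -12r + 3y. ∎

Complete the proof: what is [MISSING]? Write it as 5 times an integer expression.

Each term has a factor of 5: -12·5p + 3·5t = 5·(-12p + 3t).
Since -12p + 3t is an integer, 5 ∣ (-12r + 3y).

5(-12p + 3t)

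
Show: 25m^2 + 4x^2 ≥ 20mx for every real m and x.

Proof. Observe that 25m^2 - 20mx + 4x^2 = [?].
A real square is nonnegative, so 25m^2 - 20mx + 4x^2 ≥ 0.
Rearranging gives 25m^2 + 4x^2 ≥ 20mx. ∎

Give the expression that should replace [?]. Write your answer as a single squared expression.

The leading and trailing coefficients are 5^2 and 2^2, and 20 = 2·5·2, so the trinomial is (5m - 2x)^2.
Hence 25m^2 - 20mx + 4x^2 ≥ 0.

(5m - 2x)^2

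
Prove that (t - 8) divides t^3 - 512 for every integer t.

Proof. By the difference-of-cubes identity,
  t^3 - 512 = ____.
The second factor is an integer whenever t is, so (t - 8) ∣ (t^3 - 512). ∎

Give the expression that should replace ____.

(t - 8)(t^2 + 8t + 64)

Polynomial division of t^3 - 512 by t - 8 leaves remainder 0 and quotient t^2 + 8t + 64.
Hence t^3 - 512 = (t - 8)(t^2 + 8t + 64).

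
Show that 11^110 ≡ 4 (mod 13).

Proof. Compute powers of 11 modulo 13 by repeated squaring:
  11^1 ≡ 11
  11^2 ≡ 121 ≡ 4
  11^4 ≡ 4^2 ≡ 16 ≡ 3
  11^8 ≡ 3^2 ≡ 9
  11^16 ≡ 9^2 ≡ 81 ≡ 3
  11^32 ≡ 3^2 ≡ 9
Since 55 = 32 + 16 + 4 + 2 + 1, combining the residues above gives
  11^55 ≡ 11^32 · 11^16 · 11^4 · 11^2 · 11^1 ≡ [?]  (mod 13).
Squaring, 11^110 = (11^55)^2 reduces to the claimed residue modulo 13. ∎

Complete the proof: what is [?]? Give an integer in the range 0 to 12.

2

11^32 · 11^16 · 11^4 · 11^2 · 11^1 ≡ 9 · 3 · 3 · 4 · 11 = 3564.
3564 mod 13 = 2, so 11^55 ≡ 2 (mod 13).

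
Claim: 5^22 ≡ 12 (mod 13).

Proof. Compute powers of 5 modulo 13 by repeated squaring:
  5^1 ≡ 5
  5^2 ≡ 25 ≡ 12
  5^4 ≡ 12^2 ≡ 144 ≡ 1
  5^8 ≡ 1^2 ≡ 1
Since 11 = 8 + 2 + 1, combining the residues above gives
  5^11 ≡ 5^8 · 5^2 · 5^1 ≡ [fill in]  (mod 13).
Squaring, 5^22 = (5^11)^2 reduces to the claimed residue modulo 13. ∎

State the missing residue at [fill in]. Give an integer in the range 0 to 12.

5^8 · 5^2 · 5^1 ≡ 1 · 12 · 5 = 60.
60 mod 13 = 8, so 5^11 ≡ 8 (mod 13).

8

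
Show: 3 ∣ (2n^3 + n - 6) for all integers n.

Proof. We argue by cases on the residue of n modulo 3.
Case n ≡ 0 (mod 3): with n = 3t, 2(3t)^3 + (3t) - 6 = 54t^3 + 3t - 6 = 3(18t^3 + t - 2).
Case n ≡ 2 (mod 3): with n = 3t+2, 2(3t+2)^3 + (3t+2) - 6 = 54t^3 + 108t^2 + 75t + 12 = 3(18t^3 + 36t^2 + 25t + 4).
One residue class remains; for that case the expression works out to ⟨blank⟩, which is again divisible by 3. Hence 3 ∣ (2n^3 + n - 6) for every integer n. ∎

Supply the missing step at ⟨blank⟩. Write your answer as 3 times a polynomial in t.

3(18t^3 + 18t^2 + 7t - 1)

The residues treated are {0, 2}, so the missing case is n ≡ 1 (mod 3); write n = 3t+1.
Then 2(3t+1)^3 + (3t+1) - 6 = 54t^3 + 54t^2 + 21t - 3 = 3(18t^3 + 18t^2 + 7t - 1).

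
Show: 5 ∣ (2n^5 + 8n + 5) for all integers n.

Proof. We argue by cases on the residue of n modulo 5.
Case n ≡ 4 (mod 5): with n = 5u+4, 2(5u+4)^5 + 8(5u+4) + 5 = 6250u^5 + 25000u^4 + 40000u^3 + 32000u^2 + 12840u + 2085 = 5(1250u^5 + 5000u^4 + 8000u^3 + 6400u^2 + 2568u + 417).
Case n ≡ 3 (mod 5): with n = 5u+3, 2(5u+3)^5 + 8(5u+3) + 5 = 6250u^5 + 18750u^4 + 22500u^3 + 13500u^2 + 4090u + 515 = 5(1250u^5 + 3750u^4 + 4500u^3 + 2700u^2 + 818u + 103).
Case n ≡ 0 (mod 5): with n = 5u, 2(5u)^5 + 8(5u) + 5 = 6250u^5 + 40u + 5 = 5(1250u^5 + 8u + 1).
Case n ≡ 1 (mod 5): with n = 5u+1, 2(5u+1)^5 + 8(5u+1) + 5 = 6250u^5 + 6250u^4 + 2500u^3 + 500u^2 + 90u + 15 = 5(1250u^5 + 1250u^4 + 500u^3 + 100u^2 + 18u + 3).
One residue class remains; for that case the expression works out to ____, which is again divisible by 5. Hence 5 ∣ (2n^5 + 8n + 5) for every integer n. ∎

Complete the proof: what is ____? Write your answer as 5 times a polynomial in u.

5(1250u^5 + 2500u^4 + 2000u^3 + 800u^2 + 168u + 17)

Only n ≡ 2 (mod 5) is unaccounted for. Put n = 5u+2:
2(5u+2)^5 + 8(5u+2) + 5 expands to 6250u^5 + 12500u^4 + 10000u^3 + 4000u^2 + 840u + 85,
and factoring out 5 leaves 5(1250u^5 + 2500u^4 + 2000u^3 + 800u^2 + 168u + 17).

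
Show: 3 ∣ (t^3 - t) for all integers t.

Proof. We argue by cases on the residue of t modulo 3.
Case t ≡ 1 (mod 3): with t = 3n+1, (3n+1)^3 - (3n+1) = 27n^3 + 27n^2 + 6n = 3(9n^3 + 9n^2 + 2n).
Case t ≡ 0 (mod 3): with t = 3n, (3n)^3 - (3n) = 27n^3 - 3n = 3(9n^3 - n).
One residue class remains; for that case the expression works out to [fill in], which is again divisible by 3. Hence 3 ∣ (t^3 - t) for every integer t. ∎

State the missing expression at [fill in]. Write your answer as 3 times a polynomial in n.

3(9n^3 + 18n^2 + 11n + 2)

Only t ≡ 2 (mod 3) is unaccounted for. Put t = 3n+2:
(3n+2)^3 - (3n+2) expands to 27n^3 + 54n^2 + 33n + 6,
and factoring out 3 leaves 3(9n^3 + 18n^2 + 11n + 2).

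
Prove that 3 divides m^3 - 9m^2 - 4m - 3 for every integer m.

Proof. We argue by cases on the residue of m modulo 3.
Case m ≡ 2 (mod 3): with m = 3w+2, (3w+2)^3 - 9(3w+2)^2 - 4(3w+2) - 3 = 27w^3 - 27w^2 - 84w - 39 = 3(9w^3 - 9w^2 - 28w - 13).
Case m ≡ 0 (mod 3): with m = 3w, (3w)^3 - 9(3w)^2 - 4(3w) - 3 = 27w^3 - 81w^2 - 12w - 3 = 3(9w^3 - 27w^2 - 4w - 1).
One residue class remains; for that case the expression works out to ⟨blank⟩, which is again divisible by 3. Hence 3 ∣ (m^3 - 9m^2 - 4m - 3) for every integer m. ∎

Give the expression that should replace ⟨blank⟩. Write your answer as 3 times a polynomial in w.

Only m ≡ 1 (mod 3) is unaccounted for. Put m = 3w+1:
(3w+1)^3 - 9(3w+1)^2 - 4(3w+1) - 3 expands to 27w^3 - 54w^2 - 57w - 15,
and factoring out 3 leaves 3(9w^3 - 18w^2 - 19w - 5).

3(9w^3 - 18w^2 - 19w - 5)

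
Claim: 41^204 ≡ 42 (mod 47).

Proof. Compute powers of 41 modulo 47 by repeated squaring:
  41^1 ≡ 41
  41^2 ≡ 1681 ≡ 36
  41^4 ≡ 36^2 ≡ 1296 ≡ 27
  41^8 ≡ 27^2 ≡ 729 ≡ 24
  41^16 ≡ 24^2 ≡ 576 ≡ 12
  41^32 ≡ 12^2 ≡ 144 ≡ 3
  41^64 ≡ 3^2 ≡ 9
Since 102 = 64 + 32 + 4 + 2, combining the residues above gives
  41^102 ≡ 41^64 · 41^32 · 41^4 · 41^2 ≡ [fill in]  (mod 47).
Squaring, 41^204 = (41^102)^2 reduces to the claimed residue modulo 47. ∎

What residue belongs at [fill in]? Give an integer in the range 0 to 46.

Multiply the listed residues: 9 · 3 · 27 · 36 = 27 → 729 → 26244.
Reducing modulo 47: 26244 = 558·47 + 18, so 41^102 ≡ 18.

18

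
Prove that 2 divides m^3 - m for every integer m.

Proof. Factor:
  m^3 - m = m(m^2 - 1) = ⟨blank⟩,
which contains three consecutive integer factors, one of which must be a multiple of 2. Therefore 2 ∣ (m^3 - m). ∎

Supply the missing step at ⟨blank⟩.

m(m^2 - 1) = m(m - 1)(m + 1) = (m - 1)m(m + 1).
These three factors are consecutive integers, so their product is divisible by 2.

(m - 1)m(m + 1)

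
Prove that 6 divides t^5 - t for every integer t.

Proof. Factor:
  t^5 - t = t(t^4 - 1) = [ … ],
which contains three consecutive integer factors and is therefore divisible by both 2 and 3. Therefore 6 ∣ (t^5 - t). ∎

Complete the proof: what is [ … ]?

t^4 - 1 = (t^2 - 1)(t^2 + 1), and t^2 - 1 = (t-1)(t+1).
So t(t^4 - 1) = (t - 1)t(t + 1)(t^2 + 1).

(t - 1)t(t + 1)(t^2 + 1)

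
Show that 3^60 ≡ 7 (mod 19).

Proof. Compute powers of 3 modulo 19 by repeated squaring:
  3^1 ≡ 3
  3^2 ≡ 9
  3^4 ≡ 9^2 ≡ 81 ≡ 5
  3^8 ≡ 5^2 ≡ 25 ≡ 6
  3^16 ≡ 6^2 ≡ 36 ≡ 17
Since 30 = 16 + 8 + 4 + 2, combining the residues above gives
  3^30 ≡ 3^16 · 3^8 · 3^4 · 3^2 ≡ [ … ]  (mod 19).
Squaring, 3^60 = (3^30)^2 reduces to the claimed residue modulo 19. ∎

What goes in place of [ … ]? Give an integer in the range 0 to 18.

3^16 · 3^8 · 3^4 · 3^2 ≡ 17 · 6 · 5 · 9 = 4590.
4590 mod 19 = 11, so 3^30 ≡ 11 (mod 19).

11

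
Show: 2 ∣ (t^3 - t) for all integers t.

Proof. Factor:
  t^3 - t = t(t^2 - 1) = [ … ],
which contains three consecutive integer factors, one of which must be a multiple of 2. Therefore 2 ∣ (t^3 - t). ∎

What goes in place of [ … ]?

(t - 1)t(t + 1)

t(t^2 - 1) = t(t - 1)(t + 1) = (t - 1)t(t + 1).
These three factors are consecutive integers, so their product is divisible by 2.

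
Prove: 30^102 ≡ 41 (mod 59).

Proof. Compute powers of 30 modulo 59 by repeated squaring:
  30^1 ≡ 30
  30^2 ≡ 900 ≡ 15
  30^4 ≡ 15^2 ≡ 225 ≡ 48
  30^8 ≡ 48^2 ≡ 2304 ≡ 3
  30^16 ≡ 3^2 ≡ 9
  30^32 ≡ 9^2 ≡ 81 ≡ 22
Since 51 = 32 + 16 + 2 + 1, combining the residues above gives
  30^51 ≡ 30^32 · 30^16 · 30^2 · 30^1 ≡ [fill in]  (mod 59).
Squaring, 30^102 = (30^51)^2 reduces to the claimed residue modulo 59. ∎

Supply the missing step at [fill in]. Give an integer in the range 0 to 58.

10

Multiply the listed residues: 22 · 9 · 15 · 30 = 198 → 2970 → 89100.
Reducing modulo 59: 89100 = 1510·59 + 10, so 30^51 ≡ 10.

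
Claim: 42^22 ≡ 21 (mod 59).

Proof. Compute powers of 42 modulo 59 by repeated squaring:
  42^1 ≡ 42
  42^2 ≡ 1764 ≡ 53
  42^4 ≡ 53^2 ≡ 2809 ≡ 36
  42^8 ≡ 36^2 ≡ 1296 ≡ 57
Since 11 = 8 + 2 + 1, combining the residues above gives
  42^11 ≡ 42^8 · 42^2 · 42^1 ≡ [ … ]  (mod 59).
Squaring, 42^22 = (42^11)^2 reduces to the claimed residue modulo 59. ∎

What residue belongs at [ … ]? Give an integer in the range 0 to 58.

42^8 · 42^2 · 42^1 ≡ 57 · 53 · 42 = 126882.
126882 mod 59 = 32, so 42^11 ≡ 32 (mod 59).

32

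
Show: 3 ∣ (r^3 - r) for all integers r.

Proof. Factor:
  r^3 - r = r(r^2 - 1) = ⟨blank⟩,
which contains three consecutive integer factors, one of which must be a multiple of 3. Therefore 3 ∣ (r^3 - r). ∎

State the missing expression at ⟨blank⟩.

r(r^2 - 1) = r(r - 1)(r + 1) = (r - 1)r(r + 1).
These three factors are consecutive integers, so their product is divisible by 3.

(r - 1)r(r + 1)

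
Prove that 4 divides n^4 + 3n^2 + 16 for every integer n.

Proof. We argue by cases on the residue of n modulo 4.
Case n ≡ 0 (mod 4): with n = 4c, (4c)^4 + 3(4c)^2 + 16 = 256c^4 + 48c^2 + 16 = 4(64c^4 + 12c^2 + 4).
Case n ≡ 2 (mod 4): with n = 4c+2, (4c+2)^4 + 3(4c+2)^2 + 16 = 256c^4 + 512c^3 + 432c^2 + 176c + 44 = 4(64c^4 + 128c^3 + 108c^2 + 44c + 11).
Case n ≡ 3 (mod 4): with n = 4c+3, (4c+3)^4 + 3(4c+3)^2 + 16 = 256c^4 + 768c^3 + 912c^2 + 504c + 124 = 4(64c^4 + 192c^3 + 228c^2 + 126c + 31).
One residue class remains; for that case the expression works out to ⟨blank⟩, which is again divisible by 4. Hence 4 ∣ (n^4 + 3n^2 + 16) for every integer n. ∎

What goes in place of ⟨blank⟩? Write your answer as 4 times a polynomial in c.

4(64c^4 + 64c^3 + 36c^2 + 10c + 5)

The residues treated are {0, 2, 3}, so the missing case is n ≡ 1 (mod 4); write n = 4c+1.
Then (4c+1)^4 + 3(4c+1)^2 + 16 = 256c^4 + 256c^3 + 144c^2 + 40c + 20 = 4(64c^4 + 64c^3 + 36c^2 + 10c + 5).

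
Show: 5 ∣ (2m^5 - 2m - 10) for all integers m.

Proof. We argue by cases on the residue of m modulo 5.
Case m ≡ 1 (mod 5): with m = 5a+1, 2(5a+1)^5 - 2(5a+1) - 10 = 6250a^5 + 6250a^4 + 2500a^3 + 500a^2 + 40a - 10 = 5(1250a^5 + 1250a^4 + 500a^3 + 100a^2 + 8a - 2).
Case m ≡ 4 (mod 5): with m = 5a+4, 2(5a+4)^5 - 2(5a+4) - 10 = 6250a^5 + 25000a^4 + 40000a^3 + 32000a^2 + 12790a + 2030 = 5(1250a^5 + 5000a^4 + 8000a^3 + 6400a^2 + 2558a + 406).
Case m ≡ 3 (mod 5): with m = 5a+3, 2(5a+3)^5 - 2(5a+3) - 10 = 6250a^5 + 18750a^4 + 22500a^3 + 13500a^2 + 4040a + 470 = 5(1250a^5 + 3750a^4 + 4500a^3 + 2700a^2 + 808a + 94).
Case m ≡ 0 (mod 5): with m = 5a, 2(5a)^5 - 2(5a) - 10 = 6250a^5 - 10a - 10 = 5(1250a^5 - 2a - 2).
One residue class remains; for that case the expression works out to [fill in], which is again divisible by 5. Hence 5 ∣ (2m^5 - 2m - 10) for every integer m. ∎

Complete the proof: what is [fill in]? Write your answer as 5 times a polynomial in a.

5(1250a^5 + 2500a^4 + 2000a^3 + 800a^2 + 158a + 10)

Only m ≡ 2 (mod 5) is unaccounted for. Put m = 5a+2:
2(5a+2)^5 - 2(5a+2) - 10 expands to 6250a^5 + 12500a^4 + 10000a^3 + 4000a^2 + 790a + 50,
and factoring out 5 leaves 5(1250a^5 + 2500a^4 + 2000a^3 + 800a^2 + 158a + 10).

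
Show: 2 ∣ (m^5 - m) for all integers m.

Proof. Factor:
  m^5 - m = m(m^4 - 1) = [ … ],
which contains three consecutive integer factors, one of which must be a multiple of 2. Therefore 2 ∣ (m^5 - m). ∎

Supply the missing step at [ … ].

(m - 1)m(m + 1)(m^2 + 1)

m^4 - 1 = (m^2 - 1)(m^2 + 1), and m^2 - 1 = (m-1)(m+1).
So m(m^4 - 1) = (m - 1)m(m + 1)(m^2 + 1).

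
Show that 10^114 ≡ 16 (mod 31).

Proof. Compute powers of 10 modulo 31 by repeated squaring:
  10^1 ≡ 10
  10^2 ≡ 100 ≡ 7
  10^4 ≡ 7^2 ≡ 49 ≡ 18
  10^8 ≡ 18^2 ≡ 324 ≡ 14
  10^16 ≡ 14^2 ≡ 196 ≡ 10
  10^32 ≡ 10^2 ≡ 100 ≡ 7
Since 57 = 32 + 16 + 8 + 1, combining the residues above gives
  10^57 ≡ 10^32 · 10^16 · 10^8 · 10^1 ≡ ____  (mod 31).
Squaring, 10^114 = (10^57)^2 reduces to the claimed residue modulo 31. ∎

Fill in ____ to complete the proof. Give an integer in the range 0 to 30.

4

10^32 · 10^16 · 10^8 · 10^1 ≡ 7 · 10 · 14 · 10 = 9800.
9800 mod 31 = 4, so 10^57 ≡ 4 (mod 31).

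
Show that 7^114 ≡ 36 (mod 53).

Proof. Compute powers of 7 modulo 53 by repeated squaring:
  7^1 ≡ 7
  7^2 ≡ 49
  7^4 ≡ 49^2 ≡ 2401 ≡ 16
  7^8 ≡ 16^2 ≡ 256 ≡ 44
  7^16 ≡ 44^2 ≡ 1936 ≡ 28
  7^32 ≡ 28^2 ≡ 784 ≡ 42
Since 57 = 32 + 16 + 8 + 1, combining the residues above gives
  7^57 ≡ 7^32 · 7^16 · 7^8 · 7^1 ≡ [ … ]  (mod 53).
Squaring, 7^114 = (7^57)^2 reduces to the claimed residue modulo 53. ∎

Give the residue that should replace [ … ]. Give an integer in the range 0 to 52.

6

Multiply the listed residues: 42 · 28 · 44 · 7 = 1176 → 51744 → 362208.
Reducing modulo 53: 362208 = 6834·53 + 6, so 7^57 ≡ 6.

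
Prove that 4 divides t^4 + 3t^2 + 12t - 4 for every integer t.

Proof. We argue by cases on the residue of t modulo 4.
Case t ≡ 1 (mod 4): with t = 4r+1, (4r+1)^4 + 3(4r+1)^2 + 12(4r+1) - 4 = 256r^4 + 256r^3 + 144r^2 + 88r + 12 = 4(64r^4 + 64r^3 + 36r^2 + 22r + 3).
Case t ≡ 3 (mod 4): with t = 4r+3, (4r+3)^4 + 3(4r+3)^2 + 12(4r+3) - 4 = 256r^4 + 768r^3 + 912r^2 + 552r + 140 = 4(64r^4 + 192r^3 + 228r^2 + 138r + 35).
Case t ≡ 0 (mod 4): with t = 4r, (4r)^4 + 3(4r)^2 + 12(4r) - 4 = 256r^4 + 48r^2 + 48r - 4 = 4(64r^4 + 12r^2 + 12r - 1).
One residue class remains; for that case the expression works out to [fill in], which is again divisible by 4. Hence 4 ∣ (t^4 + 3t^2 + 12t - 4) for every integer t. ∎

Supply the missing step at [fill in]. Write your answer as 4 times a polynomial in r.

Only t ≡ 2 (mod 4) is unaccounted for. Put t = 4r+2:
(4r+2)^4 + 3(4r+2)^2 + 12(4r+2) - 4 expands to 256r^4 + 512r^3 + 432r^2 + 224r + 48,
and factoring out 4 leaves 4(64r^4 + 128r^3 + 108r^2 + 56r + 12).

4(64r^4 + 128r^3 + 108r^2 + 56r + 12)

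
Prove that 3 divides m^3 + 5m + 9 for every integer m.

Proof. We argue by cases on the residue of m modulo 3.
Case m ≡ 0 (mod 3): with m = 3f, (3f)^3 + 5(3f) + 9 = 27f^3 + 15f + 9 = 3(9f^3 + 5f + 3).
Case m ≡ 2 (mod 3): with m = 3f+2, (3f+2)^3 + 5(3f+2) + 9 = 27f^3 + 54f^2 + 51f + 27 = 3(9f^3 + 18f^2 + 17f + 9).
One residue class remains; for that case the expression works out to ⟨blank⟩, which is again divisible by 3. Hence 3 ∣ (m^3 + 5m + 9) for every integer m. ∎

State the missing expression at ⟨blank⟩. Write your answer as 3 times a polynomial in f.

The residues treated are {0, 2}, so the missing case is m ≡ 1 (mod 3); write m = 3f+1.
Then (3f+1)^3 + 5(3f+1) + 9 = 27f^3 + 27f^2 + 24f + 15 = 3(9f^3 + 9f^2 + 8f + 5).

3(9f^3 + 9f^2 + 8f + 5)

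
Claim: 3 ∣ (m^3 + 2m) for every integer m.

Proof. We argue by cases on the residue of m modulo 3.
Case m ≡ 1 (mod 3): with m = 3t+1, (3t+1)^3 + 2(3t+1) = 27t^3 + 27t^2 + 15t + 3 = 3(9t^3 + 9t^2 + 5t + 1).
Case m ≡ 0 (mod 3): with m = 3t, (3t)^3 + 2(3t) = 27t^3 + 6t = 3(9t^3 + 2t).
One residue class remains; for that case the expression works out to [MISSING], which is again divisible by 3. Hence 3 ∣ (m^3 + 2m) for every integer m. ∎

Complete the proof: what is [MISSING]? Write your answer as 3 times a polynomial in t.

The residues treated are {1, 0}, so the missing case is m ≡ 2 (mod 3); write m = 3t+2.
Then (3t+2)^3 + 2(3t+2) = 27t^3 + 54t^2 + 42t + 12 = 3(9t^3 + 18t^2 + 14t + 4).

3(9t^3 + 18t^2 + 14t + 4)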